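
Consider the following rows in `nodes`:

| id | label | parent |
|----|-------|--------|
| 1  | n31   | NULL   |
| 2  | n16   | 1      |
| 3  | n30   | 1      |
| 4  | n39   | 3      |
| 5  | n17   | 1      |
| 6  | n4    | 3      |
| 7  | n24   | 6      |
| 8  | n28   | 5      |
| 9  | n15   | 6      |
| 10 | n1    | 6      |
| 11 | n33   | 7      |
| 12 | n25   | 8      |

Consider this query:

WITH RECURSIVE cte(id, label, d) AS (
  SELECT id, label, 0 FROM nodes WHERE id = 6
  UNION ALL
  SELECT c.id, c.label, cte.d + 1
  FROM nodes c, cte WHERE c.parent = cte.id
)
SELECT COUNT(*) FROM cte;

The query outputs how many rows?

5

Base: id=6 (n4) at d 0.
Iteration 1: rows with parent in {6} -> n24 (id 7, d 1), n15 (id 9, d 1), n1 (id 10, d 1).
Iteration 2: rows with parent in {7,9,10} -> n33 (id 11, d 2).
Iteration 3: no rows with parent in {11}; recursion stops.
Total rows emitted: 5.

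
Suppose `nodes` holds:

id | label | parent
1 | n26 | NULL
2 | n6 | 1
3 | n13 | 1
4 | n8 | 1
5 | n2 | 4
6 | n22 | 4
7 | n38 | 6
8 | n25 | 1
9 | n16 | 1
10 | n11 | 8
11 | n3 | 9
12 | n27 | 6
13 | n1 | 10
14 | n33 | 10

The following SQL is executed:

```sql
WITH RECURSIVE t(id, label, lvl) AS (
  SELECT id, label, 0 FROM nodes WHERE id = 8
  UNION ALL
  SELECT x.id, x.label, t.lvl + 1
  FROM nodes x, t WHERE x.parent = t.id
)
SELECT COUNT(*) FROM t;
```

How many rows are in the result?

Base: id=8 (n25) at lvl 0.
Iteration 1: rows with parent in {8} -> n11 (id 10, lvl 1).
Iteration 2: rows with parent in {10} -> n1 (id 13, lvl 2), n33 (id 14, lvl 2).
Iteration 3: no rows with parent in {13,14}; recursion stops.
Total rows emitted: 4.

4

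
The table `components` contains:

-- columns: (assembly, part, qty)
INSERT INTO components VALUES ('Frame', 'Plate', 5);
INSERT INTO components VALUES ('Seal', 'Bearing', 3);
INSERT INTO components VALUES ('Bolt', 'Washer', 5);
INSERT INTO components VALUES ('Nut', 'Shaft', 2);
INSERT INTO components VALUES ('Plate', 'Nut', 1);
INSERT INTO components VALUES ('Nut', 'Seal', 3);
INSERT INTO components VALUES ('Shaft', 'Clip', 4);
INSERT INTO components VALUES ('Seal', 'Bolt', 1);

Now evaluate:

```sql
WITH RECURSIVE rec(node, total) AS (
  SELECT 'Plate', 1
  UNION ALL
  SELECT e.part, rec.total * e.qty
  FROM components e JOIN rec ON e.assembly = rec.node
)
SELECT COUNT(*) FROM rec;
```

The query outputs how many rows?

Base: (Plate, total=1).
Iteration 1: components of {Plate} -> Nut = 1*1 = 1.
Iteration 2: components of {Nut} -> Seal = 1*3 = 3, Shaft = 1*2 = 2.
Iteration 3: components of {Seal,Shaft} -> Bearing = 3*3 = 9, Bolt = 3*1 = 3, Clip = 2*4 = 8.
Iteration 4: components of {Bearing,Bolt,Clip} -> Washer = 3*5 = 15.
Iteration 5: no further components; recursion stops.
Total rows emitted: 8.

8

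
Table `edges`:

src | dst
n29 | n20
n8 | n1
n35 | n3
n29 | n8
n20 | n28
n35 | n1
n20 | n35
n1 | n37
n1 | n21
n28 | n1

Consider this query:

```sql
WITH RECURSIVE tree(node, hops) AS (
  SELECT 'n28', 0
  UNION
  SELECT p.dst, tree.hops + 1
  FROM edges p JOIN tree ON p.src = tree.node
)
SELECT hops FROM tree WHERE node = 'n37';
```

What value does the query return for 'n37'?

Base: (n28, hops=0).
Iteration 1: edges from {n28} -> (n1, hops=1).
Iteration 2: edges from {n1} -> (n21, hops=2), (n37, hops=2).
Iteration 3: no outgoing edges from {n21,n37}; recursion stops.

2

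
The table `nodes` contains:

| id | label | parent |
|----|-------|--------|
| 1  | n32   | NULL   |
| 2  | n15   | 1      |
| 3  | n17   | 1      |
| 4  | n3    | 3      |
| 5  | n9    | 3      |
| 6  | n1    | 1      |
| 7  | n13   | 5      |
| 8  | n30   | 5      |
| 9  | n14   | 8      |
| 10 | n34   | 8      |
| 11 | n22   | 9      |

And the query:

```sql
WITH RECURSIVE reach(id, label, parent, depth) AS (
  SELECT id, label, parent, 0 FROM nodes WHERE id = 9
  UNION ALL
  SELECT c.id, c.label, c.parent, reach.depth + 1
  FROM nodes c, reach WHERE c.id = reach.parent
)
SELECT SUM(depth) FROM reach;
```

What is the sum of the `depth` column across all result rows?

10

Base: id=9 (n14), parent=8, depth 0.
Iteration 1: join on id=8 -> n30 (id 8, parent=5, depth 1).
Iteration 2: join on id=5 -> n9 (id 5, parent=3, depth 2).
Iteration 3: join on id=3 -> n17 (id 3, parent=1, depth 3).
Iteration 4: join on id=1 -> n32 (id 1, parent=NULL, depth 4).
Iteration 5: parent is NULL; no match; recursion stops.
SUM(depth) = 0 + 1 + 2 + 3 + 4 = 10.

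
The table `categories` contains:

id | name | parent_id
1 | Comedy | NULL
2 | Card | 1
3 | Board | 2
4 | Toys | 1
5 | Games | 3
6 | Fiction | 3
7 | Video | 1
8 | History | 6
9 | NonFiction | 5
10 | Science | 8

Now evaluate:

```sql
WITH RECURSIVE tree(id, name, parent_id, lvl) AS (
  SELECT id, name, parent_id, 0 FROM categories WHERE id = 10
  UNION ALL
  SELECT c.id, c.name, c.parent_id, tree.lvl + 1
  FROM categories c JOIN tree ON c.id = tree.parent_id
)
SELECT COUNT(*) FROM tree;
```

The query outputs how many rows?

Base: id=10 (Science), parent_id=8, lvl 0.
Iteration 1: join on id=8 -> History (id 8, parent_id=6, lvl 1).
Iteration 2: join on id=6 -> Fiction (id 6, parent_id=3, lvl 2).
Iteration 3: join on id=3 -> Board (id 3, parent_id=2, lvl 3).
Iteration 4: join on id=2 -> Card (id 2, parent_id=1, lvl 4).
Iteration 5: join on id=1 -> Comedy (id 1, parent_id=NULL, lvl 5).
Iteration 6: parent_id is NULL; no match; recursion stops.
Total rows emitted: 6.

6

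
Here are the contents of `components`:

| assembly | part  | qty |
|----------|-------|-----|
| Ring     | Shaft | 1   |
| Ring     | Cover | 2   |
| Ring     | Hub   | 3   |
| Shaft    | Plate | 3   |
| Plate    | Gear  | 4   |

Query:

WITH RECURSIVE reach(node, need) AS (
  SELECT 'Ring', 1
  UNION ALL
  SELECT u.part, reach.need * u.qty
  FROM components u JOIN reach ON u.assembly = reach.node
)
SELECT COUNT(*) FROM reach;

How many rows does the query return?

Base: (Ring, need=1).
Iteration 1: components of {Ring} -> Cover = 1*2 = 2, Hub = 1*3 = 3, Shaft = 1*1 = 1.
Iteration 2: components of {Cover,Hub,Shaft} -> Plate = 1*3 = 3.
Iteration 3: components of {Plate} -> Gear = 3*4 = 12.
Iteration 4: no further components; recursion stops.
Total rows emitted: 6.

6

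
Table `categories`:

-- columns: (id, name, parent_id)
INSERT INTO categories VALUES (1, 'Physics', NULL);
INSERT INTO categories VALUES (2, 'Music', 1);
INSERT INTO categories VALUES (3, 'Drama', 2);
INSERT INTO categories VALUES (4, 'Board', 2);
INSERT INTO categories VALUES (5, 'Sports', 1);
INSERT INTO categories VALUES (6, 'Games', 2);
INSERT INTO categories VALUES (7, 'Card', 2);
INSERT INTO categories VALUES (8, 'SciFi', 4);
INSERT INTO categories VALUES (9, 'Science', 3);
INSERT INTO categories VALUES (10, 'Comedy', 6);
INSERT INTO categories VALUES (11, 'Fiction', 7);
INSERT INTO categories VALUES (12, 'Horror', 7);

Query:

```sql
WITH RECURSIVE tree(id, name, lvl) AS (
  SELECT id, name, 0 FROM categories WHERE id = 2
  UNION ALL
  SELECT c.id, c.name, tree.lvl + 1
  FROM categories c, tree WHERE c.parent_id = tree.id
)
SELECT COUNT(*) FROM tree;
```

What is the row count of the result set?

10

Base: id=2 (Music) at lvl 0.
Iteration 1: rows with parent_id in {2} -> Drama (id 3, lvl 1), Board (id 4, lvl 1), Games (id 6, lvl 1), Card (id 7, lvl 1).
Iteration 2: rows with parent_id in {3,4,6,7} -> SciFi (id 8, lvl 2), Science (id 9, lvl 2), Comedy (id 10, lvl 2), Fiction (id 11, lvl 2), Horror (id 12, lvl 2).
Iteration 3: no rows with parent_id in {8,9,10,11,12}; recursion stops.
Total rows emitted: 10.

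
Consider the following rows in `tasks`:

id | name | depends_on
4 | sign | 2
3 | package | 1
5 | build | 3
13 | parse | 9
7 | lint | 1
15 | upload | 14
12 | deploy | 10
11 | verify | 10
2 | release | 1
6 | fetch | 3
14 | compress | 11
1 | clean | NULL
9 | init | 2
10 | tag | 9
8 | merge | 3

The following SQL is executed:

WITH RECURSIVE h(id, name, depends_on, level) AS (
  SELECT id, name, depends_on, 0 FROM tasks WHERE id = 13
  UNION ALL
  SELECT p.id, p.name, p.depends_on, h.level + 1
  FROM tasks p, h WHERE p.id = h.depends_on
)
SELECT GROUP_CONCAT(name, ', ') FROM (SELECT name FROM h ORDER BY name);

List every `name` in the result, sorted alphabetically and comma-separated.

Base: id=13 (parse), depends_on=9, level 0.
Iteration 1: join on id=9 -> init (id 9, depends_on=2, level 1).
Iteration 2: join on id=2 -> release (id 2, depends_on=1, level 2).
Iteration 3: join on id=1 -> clean (id 1, depends_on=NULL, level 3).
Iteration 4: depends_on is NULL; no match; recursion stops.

clean, init, parse, release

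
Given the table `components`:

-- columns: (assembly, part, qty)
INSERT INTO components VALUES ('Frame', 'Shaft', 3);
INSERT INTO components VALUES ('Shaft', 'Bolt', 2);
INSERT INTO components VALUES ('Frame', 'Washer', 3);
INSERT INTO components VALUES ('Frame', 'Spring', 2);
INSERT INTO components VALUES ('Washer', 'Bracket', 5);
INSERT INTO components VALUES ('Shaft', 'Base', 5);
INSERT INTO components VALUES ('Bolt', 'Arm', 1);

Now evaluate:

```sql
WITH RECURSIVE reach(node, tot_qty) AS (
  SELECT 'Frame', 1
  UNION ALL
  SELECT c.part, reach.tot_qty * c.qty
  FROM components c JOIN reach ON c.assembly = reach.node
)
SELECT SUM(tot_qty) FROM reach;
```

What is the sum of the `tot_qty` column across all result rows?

51

Base: (Frame, tot_qty=1).
Iteration 1: components of {Frame} -> Shaft = 1*3 = 3, Spring = 1*2 = 2, Washer = 1*3 = 3.
Iteration 2: components of {Shaft,Spring,Washer} -> Base = 3*5 = 15, Bolt = 3*2 = 6, Bracket = 3*5 = 15.
Iteration 3: components of {Base,Bolt,Bracket} -> Arm = 6*1 = 6.
Iteration 4: no further components; recursion stops.
SUM(tot_qty) = 1 + 3 + 3 + 2 + 6 + 15 + 15 + 6 = 51.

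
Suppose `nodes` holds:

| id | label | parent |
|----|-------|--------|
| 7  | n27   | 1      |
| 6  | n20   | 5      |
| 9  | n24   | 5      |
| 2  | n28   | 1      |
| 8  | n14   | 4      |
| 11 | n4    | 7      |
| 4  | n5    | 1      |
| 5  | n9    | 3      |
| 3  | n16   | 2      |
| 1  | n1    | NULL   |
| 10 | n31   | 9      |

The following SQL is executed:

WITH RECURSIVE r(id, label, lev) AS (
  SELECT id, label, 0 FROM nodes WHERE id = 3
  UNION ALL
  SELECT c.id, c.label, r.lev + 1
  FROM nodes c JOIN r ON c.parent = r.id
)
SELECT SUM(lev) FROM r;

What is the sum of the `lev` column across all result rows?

Base: id=3 (n16) at lev 0.
Iteration 1: rows with parent in {3} -> n9 (id 5, lev 1).
Iteration 2: rows with parent in {5} -> n20 (id 6, lev 2), n24 (id 9, lev 2).
Iteration 3: rows with parent in {6,9} -> n31 (id 10, lev 3).
Iteration 4: no rows with parent in {10}; recursion stops.
SUM(lev) = 0 + 1 + 2 + 2 + 3 = 8.

8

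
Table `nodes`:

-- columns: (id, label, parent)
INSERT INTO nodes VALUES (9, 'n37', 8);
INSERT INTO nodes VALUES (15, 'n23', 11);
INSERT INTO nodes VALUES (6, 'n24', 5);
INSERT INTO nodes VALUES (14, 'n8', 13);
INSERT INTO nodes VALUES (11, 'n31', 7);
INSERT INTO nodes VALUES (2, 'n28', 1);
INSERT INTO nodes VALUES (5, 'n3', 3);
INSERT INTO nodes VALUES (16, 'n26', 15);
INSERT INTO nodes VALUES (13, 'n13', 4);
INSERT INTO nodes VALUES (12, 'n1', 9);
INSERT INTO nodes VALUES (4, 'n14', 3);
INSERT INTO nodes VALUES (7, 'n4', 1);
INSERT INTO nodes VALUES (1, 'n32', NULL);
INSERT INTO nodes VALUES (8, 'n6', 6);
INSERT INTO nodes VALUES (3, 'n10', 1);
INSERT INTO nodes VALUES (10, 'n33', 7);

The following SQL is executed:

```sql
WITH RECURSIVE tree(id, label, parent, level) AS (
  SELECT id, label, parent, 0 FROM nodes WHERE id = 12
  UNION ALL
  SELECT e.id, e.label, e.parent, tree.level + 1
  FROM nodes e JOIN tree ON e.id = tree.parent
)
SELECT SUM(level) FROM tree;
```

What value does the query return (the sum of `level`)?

21

Base: id=12 (n1), parent=9, level 0.
Iteration 1: join on id=9 -> n37 (id 9, parent=8, level 1).
Iteration 2: join on id=8 -> n6 (id 8, parent=6, level 2).
Iteration 3: join on id=6 -> n24 (id 6, parent=5, level 3).
Iteration 4: join on id=5 -> n3 (id 5, parent=3, level 4).
Iteration 5: join on id=3 -> n10 (id 3, parent=1, level 5).
Iteration 6: join on id=1 -> n32 (id 1, parent=NULL, level 6).
Iteration 7: parent is NULL; no match; recursion stops.
SUM(level) = 0 + 1 + 2 + 3 + 4 + 5 + 6 = 21.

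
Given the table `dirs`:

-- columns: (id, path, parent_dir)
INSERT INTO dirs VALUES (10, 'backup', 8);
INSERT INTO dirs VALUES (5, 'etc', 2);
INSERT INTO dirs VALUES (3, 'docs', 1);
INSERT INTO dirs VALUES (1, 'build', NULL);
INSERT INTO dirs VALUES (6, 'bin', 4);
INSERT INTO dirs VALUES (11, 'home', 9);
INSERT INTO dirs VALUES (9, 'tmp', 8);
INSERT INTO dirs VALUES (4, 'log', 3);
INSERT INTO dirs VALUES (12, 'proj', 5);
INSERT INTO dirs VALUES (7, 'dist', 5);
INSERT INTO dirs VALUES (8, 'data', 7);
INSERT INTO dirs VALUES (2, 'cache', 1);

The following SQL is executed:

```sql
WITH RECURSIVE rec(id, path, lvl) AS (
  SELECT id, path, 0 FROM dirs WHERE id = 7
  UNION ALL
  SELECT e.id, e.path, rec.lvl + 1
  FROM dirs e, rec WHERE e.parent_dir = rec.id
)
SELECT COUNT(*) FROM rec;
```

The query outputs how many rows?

Base: id=7 (dist) at lvl 0.
Iteration 1: rows with parent_dir in {7} -> data (id 8, lvl 1).
Iteration 2: rows with parent_dir in {8} -> tmp (id 9, lvl 2), backup (id 10, lvl 2).
Iteration 3: rows with parent_dir in {9,10} -> home (id 11, lvl 3).
Iteration 4: no rows with parent_dir in {11}; recursion stops.
Total rows emitted: 5.

5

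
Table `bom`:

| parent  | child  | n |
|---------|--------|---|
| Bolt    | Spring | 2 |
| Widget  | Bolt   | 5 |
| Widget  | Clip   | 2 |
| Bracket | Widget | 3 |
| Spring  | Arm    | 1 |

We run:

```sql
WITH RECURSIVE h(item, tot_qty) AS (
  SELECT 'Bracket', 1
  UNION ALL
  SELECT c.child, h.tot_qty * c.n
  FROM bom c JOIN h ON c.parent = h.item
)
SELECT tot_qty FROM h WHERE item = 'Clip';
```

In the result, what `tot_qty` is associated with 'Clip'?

Base: (Bracket, tot_qty=1).
Iteration 1: components of {Bracket} -> Widget = 1*3 = 3.
Iteration 2: components of {Widget} -> Bolt = 3*5 = 15, Clip = 3*2 = 6.
Iteration 3: components of {Bolt,Clip} -> Spring = 15*2 = 30.
Iteration 4: components of {Spring} -> Arm = 30*1 = 30.
Iteration 5: no further components; recursion stops.

6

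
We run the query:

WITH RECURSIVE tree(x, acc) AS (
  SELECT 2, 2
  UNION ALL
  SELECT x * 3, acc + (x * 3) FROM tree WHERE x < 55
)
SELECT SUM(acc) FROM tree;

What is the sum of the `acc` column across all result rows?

Base: x=2, acc=2.
Iteration 1: 2 < 55 holds -> x = 2 * 3 = 6, acc = 2 + 6 = 8.
Iteration 2: 6 < 55 holds -> x = 6 * 3 = 18, acc = 8 + 18 = 26.
Iteration 3: 18 < 55 holds -> x = 18 * 3 = 54, acc = 26 + 54 = 80.
Iteration 4: 54 < 55 holds -> x = 54 * 3 = 162, acc = 80 + 162 = 242.
Iteration 5: 162 < 55 fails; recursion stops.
SUM(acc) = 2 + 8 + 26 + 80 + 242 = 358.

358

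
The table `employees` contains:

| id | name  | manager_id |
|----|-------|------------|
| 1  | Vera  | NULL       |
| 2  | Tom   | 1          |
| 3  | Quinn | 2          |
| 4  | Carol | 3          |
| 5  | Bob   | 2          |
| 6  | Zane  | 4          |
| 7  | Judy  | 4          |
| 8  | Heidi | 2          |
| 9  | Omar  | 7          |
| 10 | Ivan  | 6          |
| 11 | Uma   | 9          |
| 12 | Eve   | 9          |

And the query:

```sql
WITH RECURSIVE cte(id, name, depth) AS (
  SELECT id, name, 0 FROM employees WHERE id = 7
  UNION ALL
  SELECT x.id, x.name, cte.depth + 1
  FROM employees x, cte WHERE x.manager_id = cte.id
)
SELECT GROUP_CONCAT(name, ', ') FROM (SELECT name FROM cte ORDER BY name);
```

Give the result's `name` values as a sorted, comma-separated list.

Base: id=7 (Judy) at depth 0.
Iteration 1: rows with manager_id in {7} -> Omar (id 9, depth 1).
Iteration 2: rows with manager_id in {9} -> Uma (id 11, depth 2), Eve (id 12, depth 2).
Iteration 3: no rows with manager_id in {11,12}; recursion stops.

Eve, Judy, Omar, Uma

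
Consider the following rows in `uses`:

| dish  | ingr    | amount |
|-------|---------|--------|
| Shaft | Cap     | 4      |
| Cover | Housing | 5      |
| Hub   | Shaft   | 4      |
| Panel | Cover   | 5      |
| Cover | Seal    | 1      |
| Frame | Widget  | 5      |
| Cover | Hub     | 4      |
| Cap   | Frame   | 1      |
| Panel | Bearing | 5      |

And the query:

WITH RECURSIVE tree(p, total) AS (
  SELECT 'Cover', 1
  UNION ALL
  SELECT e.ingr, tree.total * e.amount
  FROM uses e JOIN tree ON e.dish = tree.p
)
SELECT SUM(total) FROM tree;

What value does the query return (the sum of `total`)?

475

Base: (Cover, total=1).
Iteration 1: components of {Cover} -> Housing = 1*5 = 5, Hub = 1*4 = 4, Seal = 1*1 = 1.
Iteration 2: components of {Housing,Hub,Seal} -> Shaft = 4*4 = 16.
Iteration 3: components of {Shaft} -> Cap = 16*4 = 64.
Iteration 4: components of {Cap} -> Frame = 64*1 = 64.
Iteration 5: components of {Frame} -> Widget = 64*5 = 320.
Iteration 6: no further components; recursion stops.
SUM(total) = 1 + 4 + 1 + 5 + 16 + 64 + 64 + 320 = 475.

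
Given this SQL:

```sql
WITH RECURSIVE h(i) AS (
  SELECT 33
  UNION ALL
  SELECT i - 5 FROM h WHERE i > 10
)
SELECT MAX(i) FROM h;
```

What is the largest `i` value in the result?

33

Base: i=33.
Iteration 1: 33 > 10 holds -> i = 33 - 5 = 28.
Iteration 2: 28 > 10 holds -> i = 28 - 5 = 23.
Iteration 3: 23 > 10 holds -> i = 23 - 5 = 18.
Iteration 4: 18 > 10 holds -> i = 18 - 5 = 13.
Iteration 5: 13 > 10 holds -> i = 13 - 5 = 8.
Iteration 6: 8 > 10 fails; recursion stops.
i values: 33, 28, 23, 18, 13, 8; the maximum is 33.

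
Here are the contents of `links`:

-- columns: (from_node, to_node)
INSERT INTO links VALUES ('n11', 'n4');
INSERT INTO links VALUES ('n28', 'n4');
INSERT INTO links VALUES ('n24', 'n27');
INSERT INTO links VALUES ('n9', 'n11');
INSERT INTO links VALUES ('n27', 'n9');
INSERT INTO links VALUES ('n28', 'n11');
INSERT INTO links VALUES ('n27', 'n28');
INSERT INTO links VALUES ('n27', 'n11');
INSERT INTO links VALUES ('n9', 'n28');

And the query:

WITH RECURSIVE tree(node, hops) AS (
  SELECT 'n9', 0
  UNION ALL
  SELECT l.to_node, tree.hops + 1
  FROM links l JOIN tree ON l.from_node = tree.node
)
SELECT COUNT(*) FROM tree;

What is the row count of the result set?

Base: (n9, hops=0).
Iteration 1: edges from {n9} -> (n11, hops=1), (n28, hops=1).
Iteration 2: edges from {n11,n28} -> (n11, hops=2), (n4, hops=2) x2. [UNION ALL keeps all 3 new rows, including repeats]
Iteration 3: edges from {n11,n4} -> (n4, hops=3).
Iteration 4: no outgoing edges from {n4}; recursion stops.
Total rows emitted: 7.

7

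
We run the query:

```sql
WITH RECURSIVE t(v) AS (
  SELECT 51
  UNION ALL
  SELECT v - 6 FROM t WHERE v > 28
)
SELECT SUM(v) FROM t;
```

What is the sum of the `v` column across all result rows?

Base: v=51.
Iteration 1: 51 > 28 holds -> v = 51 - 6 = 45.
Iteration 2: 45 > 28 holds -> v = 45 - 6 = 39.
Iteration 3: 39 > 28 holds -> v = 39 - 6 = 33.
Iteration 4: 33 > 28 holds -> v = 33 - 6 = 27.
Iteration 5: 27 > 28 fails; recursion stops.
SUM(v) = 51 + 45 + 39 + 33 + 27 = 195.

195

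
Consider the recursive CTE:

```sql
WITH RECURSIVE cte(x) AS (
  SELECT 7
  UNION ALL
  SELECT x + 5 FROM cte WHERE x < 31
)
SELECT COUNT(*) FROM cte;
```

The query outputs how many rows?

Base: x=7.
Iteration 1: 7 < 31 holds -> x = 7 + 5 = 12.
Iteration 2: 12 < 31 holds -> x = 12 + 5 = 17.
Iteration 3: 17 < 31 holds -> x = 17 + 5 = 22.
Iteration 4: 22 < 31 holds -> x = 22 + 5 = 27.
Iteration 5: 27 < 31 holds -> x = 27 + 5 = 32.
Iteration 6: 32 < 31 fails; recursion stops.
Total rows emitted: 6.

6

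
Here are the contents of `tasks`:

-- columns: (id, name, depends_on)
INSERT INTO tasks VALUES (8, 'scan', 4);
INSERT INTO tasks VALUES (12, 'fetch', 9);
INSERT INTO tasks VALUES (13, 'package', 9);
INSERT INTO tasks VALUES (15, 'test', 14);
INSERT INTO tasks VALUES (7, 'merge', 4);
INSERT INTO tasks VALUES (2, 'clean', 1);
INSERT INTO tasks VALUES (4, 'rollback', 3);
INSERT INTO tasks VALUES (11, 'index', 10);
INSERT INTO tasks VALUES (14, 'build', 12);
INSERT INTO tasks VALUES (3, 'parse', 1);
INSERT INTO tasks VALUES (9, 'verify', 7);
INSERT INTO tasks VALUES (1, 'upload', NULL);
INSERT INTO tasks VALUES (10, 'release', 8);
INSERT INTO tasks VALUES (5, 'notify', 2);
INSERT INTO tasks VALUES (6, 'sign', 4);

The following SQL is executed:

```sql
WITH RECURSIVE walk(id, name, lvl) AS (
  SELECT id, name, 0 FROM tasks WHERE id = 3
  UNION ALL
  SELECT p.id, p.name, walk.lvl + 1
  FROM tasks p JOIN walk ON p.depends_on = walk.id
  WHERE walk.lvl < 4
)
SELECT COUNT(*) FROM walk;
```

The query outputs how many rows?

10

Base: id=3 (parse) at lvl 0.
Iteration 1: rows with depends_on in {3} -> rollback (id 4, lvl 1).
Iteration 2: rows with depends_on in {4} -> sign (id 6, lvl 2), merge (id 7, lvl 2), scan (id 8, lvl 2).
Iteration 3: rows with depends_on in {6,7,8} -> verify (id 9, lvl 3), release (id 10, lvl 3).
Iteration 4: rows with depends_on in {9,10} -> index (id 11, lvl 4), fetch (id 12, lvl 4), package (id 13, lvl 4).
Iteration 5: lvl < 4 fails for all current rows; recursion stops.
Total rows emitted: 10.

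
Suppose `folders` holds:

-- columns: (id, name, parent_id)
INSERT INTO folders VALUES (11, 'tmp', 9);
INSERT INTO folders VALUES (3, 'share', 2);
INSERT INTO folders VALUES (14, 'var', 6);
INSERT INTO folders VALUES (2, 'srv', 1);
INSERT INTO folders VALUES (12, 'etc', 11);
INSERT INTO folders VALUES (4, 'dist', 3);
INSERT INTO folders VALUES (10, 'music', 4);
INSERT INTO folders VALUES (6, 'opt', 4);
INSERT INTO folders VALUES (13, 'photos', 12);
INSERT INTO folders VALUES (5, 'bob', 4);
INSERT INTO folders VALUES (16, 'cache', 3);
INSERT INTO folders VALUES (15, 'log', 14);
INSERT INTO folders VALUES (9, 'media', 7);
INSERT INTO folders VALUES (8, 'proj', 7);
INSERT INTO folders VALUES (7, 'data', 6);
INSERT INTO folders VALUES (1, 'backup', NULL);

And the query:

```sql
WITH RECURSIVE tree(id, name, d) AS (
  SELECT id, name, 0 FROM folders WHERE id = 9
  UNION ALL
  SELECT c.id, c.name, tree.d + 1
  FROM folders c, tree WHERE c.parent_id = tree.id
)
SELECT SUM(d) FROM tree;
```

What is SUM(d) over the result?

Base: id=9 (media) at d 0.
Iteration 1: rows with parent_id in {9} -> tmp (id 11, d 1).
Iteration 2: rows with parent_id in {11} -> etc (id 12, d 2).
Iteration 3: rows with parent_id in {12} -> photos (id 13, d 3).
Iteration 4: no rows with parent_id in {13}; recursion stops.
SUM(d) = 0 + 1 + 2 + 3 = 6.

6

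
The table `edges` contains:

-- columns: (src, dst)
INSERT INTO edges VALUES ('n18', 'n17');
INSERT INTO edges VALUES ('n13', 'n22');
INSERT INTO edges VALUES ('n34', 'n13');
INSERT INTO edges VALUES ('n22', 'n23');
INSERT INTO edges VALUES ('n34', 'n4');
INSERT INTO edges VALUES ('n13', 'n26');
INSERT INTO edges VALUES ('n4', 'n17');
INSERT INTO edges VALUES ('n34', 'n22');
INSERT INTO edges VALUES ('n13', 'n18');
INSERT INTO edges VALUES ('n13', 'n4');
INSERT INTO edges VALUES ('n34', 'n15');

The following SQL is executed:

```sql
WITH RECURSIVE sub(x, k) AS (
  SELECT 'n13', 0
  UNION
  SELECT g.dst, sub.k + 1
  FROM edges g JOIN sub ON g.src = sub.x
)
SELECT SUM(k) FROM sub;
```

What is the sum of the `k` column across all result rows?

8

Base: (n13, k=0).
Iteration 1: edges from {n13} -> (n18, k=1), (n22, k=1), (n26, k=1), (n4, k=1).
Iteration 2: edges from {n18,n22,n26,n4} -> (n17, k=2), (n23, k=2). [UNION drops 1 duplicate row(s)]
Iteration 3: no outgoing edges from {n17,n23}; recursion stops.
SUM(k) = 0 + 1 + 1 + 1 + 1 + 2 + 2 = 8.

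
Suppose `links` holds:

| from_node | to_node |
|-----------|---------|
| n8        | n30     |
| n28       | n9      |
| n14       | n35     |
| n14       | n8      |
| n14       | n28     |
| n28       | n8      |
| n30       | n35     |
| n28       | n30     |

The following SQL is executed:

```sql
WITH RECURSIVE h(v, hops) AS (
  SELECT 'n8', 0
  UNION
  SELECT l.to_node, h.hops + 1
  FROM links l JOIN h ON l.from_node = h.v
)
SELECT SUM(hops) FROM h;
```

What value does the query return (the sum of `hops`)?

3

Base: (n8, hops=0).
Iteration 1: edges from {n8} -> (n30, hops=1).
Iteration 2: edges from {n30} -> (n35, hops=2).
Iteration 3: no outgoing edges from {n35}; recursion stops.
SUM(hops) = 0 + 1 + 2 = 3.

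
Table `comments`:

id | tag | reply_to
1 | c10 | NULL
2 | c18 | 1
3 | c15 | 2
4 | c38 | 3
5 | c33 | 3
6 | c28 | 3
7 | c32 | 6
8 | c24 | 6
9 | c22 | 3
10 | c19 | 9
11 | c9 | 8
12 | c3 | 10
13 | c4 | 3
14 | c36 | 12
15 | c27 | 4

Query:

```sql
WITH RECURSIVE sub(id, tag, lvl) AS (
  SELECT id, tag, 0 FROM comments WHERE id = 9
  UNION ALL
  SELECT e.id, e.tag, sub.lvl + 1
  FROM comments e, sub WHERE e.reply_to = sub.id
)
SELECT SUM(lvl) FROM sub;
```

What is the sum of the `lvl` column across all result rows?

6

Base: id=9 (c22) at lvl 0.
Iteration 1: rows with reply_to in {9} -> c19 (id 10, lvl 1).
Iteration 2: rows with reply_to in {10} -> c3 (id 12, lvl 2).
Iteration 3: rows with reply_to in {12} -> c36 (id 14, lvl 3).
Iteration 4: no rows with reply_to in {14}; recursion stops.
SUM(lvl) = 0 + 1 + 2 + 3 = 6.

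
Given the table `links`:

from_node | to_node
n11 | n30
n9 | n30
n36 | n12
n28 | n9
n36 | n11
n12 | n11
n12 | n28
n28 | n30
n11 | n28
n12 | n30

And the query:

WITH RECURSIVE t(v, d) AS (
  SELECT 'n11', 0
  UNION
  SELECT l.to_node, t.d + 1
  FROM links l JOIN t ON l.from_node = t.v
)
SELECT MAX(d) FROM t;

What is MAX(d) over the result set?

3

Base: (n11, d=0).
Iteration 1: edges from {n11} -> (n28, d=1), (n30, d=1).
Iteration 2: edges from {n28,n30} -> (n30, d=2), (n9, d=2).
Iteration 3: edges from {n30,n9} -> (n30, d=3).
Iteration 4: no outgoing edges from {n30}; recursion stops.
d values: 0, 1, 1, 2, 2, 3; the maximum is 3.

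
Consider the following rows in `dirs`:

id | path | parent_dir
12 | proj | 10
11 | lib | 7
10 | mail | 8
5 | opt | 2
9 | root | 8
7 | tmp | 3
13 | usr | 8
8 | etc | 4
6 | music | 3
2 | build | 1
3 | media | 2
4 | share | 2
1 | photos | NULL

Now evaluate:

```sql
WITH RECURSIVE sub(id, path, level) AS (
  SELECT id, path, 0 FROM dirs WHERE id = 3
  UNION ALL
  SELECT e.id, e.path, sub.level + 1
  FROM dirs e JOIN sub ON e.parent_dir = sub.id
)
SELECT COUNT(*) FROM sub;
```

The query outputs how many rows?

4

Base: id=3 (media) at level 0.
Iteration 1: rows with parent_dir in {3} -> music (id 6, level 1), tmp (id 7, level 1).
Iteration 2: rows with parent_dir in {6,7} -> lib (id 11, level 2).
Iteration 3: no rows with parent_dir in {11}; recursion stops.
Total rows emitted: 4.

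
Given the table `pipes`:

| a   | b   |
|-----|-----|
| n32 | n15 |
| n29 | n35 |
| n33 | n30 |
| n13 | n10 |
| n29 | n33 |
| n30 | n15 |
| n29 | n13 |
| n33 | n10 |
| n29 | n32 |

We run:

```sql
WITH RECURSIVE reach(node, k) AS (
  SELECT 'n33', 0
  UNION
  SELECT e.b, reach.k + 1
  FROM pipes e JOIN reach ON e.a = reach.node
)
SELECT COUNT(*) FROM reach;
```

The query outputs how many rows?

4

Base: (n33, k=0).
Iteration 1: edges from {n33} -> (n10, k=1), (n30, k=1).
Iteration 2: edges from {n10,n30} -> (n15, k=2).
Iteration 3: no outgoing edges from {n15}; recursion stops.
Total rows emitted: 4.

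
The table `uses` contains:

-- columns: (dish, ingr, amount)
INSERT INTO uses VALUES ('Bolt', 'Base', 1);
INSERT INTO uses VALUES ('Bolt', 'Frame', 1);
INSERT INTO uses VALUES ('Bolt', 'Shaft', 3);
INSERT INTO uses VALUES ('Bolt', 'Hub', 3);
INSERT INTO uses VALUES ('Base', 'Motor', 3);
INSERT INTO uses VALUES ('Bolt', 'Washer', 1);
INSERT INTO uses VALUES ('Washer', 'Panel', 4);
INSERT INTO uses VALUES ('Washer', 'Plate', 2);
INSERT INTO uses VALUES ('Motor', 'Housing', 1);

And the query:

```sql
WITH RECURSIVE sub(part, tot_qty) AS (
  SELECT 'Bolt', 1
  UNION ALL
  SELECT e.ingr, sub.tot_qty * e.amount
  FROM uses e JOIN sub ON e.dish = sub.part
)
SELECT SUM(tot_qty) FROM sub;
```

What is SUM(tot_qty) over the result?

22

Base: (Bolt, tot_qty=1).
Iteration 1: components of {Bolt} -> Base = 1*1 = 1, Frame = 1*1 = 1, Hub = 1*3 = 3, Shaft = 1*3 = 3, Washer = 1*1 = 1.
Iteration 2: components of {Base,Frame,Hub,Shaft,Washer} -> Motor = 1*3 = 3, Panel = 1*4 = 4, Plate = 1*2 = 2.
Iteration 3: components of {Motor,Panel,Plate} -> Housing = 3*1 = 3.
Iteration 4: no further components; recursion stops.
SUM(tot_qty) = 1 + 1 + 1 + 3 + 3 + 1 + 3 + 4 + 2 + 3 = 22.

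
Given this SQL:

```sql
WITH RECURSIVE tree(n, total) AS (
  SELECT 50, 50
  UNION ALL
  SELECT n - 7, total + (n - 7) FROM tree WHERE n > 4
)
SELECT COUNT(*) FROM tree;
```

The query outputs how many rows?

8

Base: n=50, total=50.
Iteration 1: 50 > 4 holds -> n = 50 - 7 = 43, total = 50 + 43 = 93.
Iteration 2: 43 > 4 holds -> n = 43 - 7 = 36, total = 93 + 36 = 129.
Iteration 3: 36 > 4 holds -> n = 36 - 7 = 29, total = 129 + 29 = 158.
Iteration 4: 29 > 4 holds -> n = 29 - 7 = 22, total = 158 + 22 = 180.
Iteration 5: 22 > 4 holds -> n = 22 - 7 = 15, total = 180 + 15 = 195.
Iteration 6: 15 > 4 holds -> n = 15 - 7 = 8, total = 195 + 8 = 203.
Iteration 7: 8 > 4 holds -> n = 8 - 7 = 1, total = 203 + 1 = 204.
Iteration 8: 1 > 4 fails; recursion stops.
Total rows emitted: 8.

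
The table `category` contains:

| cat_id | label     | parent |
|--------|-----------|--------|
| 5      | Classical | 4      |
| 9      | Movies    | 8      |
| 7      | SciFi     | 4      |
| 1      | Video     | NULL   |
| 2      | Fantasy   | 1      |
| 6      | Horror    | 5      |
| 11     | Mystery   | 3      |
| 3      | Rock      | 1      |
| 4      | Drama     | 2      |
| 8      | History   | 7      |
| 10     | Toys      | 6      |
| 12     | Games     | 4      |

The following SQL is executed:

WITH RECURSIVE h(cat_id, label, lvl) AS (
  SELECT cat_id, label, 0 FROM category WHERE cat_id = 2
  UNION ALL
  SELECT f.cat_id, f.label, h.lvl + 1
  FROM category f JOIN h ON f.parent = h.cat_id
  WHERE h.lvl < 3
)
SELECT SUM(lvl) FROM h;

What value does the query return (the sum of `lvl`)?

Base: cat_id=2 (Fantasy) at lvl 0.
Iteration 1: rows with parent in {2} -> Drama (id 4, lvl 1).
Iteration 2: rows with parent in {4} -> Classical (id 5, lvl 2), SciFi (id 7, lvl 2), Games (id 12, lvl 2).
Iteration 3: rows with parent in {5,7,12} -> Horror (id 6, lvl 3), History (id 8, lvl 3).
Iteration 4: lvl < 3 fails for all current rows; recursion stops.
SUM(lvl) = 0 + 1 + 2 + 2 + 2 + 3 + 3 = 13.

13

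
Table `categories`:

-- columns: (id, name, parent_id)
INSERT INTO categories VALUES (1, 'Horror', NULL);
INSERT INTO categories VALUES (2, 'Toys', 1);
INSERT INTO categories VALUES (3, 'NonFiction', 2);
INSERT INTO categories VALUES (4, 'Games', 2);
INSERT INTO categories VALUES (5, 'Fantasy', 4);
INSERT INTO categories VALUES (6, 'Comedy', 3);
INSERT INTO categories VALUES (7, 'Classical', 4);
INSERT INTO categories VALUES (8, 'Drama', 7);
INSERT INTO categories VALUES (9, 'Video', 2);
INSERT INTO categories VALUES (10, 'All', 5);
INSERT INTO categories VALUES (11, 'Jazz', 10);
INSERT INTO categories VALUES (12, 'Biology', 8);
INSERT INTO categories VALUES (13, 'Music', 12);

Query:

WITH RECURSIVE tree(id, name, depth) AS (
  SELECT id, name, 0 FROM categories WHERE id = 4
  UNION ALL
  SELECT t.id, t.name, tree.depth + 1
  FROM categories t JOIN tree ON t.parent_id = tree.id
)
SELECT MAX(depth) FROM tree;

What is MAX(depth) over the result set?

4

Base: id=4 (Games) at depth 0.
Iteration 1: rows with parent_id in {4} -> Fantasy (id 5, depth 1), Classical (id 7, depth 1).
Iteration 2: rows with parent_id in {5,7} -> Drama (id 8, depth 2), All (id 10, depth 2).
Iteration 3: rows with parent_id in {8,10} -> Jazz (id 11, depth 3), Biology (id 12, depth 3).
Iteration 4: rows with parent_id in {11,12} -> Music (id 13, depth 4).
Iteration 5: no rows with parent_id in {13}; recursion stops.
depth values: 0, 1, 1, 2, 2, 3, 3, 4; the maximum is 4.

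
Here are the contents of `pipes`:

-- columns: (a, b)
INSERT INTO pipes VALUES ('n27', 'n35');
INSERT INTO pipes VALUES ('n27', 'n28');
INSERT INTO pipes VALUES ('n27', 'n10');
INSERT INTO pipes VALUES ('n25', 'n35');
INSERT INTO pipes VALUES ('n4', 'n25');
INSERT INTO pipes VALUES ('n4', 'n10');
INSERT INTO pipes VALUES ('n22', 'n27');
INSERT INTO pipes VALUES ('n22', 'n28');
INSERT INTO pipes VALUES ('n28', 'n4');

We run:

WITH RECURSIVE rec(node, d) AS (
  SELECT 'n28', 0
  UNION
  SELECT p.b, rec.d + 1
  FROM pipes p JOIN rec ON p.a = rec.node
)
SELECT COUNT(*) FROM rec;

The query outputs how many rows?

Base: (n28, d=0).
Iteration 1: edges from {n28} -> (n4, d=1).
Iteration 2: edges from {n4} -> (n10, d=2), (n25, d=2).
Iteration 3: edges from {n10,n25} -> (n35, d=3).
Iteration 4: no outgoing edges from {n35}; recursion stops.
Total rows emitted: 5.

5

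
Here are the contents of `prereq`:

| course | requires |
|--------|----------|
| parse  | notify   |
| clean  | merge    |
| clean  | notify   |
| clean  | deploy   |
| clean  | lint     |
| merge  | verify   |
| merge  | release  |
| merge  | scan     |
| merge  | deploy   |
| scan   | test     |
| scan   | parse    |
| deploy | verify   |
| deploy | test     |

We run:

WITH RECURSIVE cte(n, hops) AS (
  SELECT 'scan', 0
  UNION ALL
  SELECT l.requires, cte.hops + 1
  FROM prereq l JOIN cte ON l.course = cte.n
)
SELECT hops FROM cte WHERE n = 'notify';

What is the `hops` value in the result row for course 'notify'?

2

Base: (scan, hops=0).
Iteration 1: edges from {scan} -> (parse, hops=1), (test, hops=1).
Iteration 2: edges from {parse,test} -> (notify, hops=2).
Iteration 3: no outgoing edges from {notify}; recursion stops.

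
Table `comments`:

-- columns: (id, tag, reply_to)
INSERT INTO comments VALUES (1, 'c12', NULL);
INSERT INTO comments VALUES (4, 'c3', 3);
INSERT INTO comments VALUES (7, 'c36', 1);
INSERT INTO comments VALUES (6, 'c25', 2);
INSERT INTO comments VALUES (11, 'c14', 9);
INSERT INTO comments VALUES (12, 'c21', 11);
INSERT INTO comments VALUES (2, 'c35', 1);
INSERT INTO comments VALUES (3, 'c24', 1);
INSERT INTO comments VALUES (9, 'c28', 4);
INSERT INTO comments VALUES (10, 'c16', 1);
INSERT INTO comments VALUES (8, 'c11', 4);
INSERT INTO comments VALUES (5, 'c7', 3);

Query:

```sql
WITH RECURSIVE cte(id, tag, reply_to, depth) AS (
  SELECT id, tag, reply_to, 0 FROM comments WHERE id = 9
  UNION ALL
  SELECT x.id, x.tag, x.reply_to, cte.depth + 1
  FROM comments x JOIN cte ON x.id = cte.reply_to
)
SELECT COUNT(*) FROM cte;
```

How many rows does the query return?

4

Base: id=9 (c28), reply_to=4, depth 0.
Iteration 1: join on id=4 -> c3 (id 4, reply_to=3, depth 1).
Iteration 2: join on id=3 -> c24 (id 3, reply_to=1, depth 2).
Iteration 3: join on id=1 -> c12 (id 1, reply_to=NULL, depth 3).
Iteration 4: reply_to is NULL; no match; recursion stops.
Total rows emitted: 4.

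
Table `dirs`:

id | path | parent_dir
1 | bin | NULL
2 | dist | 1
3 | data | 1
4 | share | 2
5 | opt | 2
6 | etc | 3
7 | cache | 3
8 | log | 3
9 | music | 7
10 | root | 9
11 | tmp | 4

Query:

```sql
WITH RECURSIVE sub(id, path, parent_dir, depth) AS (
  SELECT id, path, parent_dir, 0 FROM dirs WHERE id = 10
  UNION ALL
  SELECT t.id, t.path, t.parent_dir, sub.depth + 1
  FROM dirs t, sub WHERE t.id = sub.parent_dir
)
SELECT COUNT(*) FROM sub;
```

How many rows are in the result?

Base: id=10 (root), parent_dir=9, depth 0.
Iteration 1: join on id=9 -> music (id 9, parent_dir=7, depth 1).
Iteration 2: join on id=7 -> cache (id 7, parent_dir=3, depth 2).
Iteration 3: join on id=3 -> data (id 3, parent_dir=1, depth 3).
Iteration 4: join on id=1 -> bin (id 1, parent_dir=NULL, depth 4).
Iteration 5: parent_dir is NULL; no match; recursion stops.
Total rows emitted: 5.

5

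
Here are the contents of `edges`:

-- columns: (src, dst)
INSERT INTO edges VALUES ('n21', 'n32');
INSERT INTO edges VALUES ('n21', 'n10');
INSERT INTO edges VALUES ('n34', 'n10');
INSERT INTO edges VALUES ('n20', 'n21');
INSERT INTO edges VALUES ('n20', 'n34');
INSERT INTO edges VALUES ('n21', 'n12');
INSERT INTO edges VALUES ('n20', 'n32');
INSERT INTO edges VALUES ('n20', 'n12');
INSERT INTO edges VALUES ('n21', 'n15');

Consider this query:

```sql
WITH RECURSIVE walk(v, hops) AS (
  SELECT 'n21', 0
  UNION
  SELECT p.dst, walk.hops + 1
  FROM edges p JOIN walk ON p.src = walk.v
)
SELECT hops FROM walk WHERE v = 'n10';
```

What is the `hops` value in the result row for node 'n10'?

Base: (n21, hops=0).
Iteration 1: edges from {n21} -> (n10, hops=1), (n12, hops=1), (n15, hops=1), (n32, hops=1).
Iteration 2: no outgoing edges from {n10,n12,n15,n32}; recursion stops.

1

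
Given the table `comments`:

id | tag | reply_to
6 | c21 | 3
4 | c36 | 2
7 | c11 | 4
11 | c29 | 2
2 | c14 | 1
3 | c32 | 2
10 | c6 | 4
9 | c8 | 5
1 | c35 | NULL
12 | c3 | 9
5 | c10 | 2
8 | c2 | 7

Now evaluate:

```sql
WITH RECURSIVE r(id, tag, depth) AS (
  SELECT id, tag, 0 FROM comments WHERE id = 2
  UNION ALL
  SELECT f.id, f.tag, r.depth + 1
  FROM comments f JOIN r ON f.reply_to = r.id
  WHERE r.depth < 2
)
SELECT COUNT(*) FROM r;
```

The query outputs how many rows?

Base: id=2 (c14) at depth 0.
Iteration 1: rows with reply_to in {2} -> c32 (id 3, depth 1), c36 (id 4, depth 1), c10 (id 5, depth 1), c29 (id 11, depth 1).
Iteration 2: rows with reply_to in {3,4,5,11} -> c21 (id 6, depth 2), c11 (id 7, depth 2), c8 (id 9, depth 2), c6 (id 10, depth 2).
Iteration 3: depth < 2 fails for all current rows; recursion stops.
Total rows emitted: 9.

9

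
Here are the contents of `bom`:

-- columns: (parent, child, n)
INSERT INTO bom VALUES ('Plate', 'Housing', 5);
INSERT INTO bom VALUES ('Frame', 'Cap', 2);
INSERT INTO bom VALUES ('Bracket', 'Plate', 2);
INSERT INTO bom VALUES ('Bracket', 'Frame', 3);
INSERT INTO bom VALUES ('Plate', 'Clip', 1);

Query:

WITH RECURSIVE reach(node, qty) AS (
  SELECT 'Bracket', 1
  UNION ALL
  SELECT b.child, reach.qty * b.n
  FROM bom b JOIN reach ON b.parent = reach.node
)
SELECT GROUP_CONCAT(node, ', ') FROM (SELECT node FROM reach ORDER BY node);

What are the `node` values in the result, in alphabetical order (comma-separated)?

Bracket, Cap, Clip, Frame, Housing, Plate

Base: (Bracket, qty=1).
Iteration 1: components of {Bracket} -> Frame = 1*3 = 3, Plate = 1*2 = 2.
Iteration 2: components of {Frame,Plate} -> Cap = 3*2 = 6, Clip = 2*1 = 2, Housing = 2*5 = 10.
Iteration 3: no further components; recursion stops.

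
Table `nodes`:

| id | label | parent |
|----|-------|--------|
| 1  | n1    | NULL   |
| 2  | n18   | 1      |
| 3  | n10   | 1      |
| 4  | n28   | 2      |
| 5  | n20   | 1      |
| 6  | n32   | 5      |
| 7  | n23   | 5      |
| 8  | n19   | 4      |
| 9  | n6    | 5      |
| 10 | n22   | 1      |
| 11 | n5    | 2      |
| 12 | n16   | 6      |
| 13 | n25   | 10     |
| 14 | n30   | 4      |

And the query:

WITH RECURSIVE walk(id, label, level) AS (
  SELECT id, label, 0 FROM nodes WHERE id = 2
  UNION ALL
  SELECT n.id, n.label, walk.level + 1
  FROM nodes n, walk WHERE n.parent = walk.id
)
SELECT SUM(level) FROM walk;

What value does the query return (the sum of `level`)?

Base: id=2 (n18) at level 0.
Iteration 1: rows with parent in {2} -> n28 (id 4, level 1), n5 (id 11, level 1).
Iteration 2: rows with parent in {4,11} -> n19 (id 8, level 2), n30 (id 14, level 2).
Iteration 3: no rows with parent in {8,14}; recursion stops.
SUM(level) = 0 + 1 + 1 + 2 + 2 = 6.

6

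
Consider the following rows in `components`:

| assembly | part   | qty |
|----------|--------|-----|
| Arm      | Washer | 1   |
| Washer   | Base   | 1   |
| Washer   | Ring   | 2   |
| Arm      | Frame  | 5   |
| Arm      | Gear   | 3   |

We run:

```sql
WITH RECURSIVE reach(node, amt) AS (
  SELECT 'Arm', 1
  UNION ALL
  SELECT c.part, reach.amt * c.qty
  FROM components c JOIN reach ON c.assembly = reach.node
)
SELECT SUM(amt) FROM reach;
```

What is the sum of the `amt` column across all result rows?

Base: (Arm, amt=1).
Iteration 1: components of {Arm} -> Frame = 1*5 = 5, Gear = 1*3 = 3, Washer = 1*1 = 1.
Iteration 2: components of {Frame,Gear,Washer} -> Base = 1*1 = 1, Ring = 1*2 = 2.
Iteration 3: no further components; recursion stops.
SUM(amt) = 1 + 5 + 1 + 3 + 1 + 2 = 13.

13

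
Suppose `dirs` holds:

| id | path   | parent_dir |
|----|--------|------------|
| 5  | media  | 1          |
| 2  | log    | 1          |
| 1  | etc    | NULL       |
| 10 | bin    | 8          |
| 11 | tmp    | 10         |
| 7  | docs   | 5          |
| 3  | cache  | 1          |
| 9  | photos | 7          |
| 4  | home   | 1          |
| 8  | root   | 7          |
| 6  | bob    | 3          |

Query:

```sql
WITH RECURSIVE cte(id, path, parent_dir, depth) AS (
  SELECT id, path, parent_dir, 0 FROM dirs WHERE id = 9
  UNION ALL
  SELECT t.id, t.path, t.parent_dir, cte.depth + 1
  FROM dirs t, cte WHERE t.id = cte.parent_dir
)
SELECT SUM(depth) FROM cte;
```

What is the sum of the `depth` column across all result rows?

Base: id=9 (photos), parent_dir=7, depth 0.
Iteration 1: join on id=7 -> docs (id 7, parent_dir=5, depth 1).
Iteration 2: join on id=5 -> media (id 5, parent_dir=1, depth 2).
Iteration 3: join on id=1 -> etc (id 1, parent_dir=NULL, depth 3).
Iteration 4: parent_dir is NULL; no match; recursion stops.
SUM(depth) = 0 + 1 + 2 + 3 = 6.

6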